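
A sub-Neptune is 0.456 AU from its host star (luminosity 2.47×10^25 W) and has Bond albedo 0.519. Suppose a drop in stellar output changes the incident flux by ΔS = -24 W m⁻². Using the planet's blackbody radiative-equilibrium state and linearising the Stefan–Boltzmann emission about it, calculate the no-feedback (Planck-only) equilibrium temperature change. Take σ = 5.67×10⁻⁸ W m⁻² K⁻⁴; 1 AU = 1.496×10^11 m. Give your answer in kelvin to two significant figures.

d = 0.456 × 1.496×10^11 m = 6.822×10^10 m.
Spreading L over a sphere of radius d: S = 2.47×10^25/(4π·6.82×10^10²) = 422.4 W m⁻².
The baseline emission temperature is T_e = 173.0 K.
Only a fraction (1−α) is absorbed and it's spread over 4πR², so ΔF = (1−α)ΔS/4 = -2.886 W m⁻².
Planck response: λ_P = 4σT_e³ = 4·5.67×10⁻⁸·(173.0)³ = 1.174 W m⁻²/K.
ΔT₀ = ΔF/λ_P = -2.886/1.174 = -2.46 K.

-2.5 kelvin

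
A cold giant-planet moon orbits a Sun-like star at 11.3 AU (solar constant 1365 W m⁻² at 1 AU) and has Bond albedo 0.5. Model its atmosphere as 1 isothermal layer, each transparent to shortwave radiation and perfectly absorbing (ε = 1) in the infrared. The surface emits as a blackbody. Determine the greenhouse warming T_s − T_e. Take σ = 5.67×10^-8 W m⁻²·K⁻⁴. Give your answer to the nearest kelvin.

By the inverse-square law, S = 1365/11.3² = 10.69 W m⁻².
The effective emission temperature is T_e = [S(1−α)/(4σ)]^¼ = 69.67 K.
Surface: T_s = (2)^¼·T_e = 82.86 K.
Warming: T_s − T_e = 13.18 K.

13 K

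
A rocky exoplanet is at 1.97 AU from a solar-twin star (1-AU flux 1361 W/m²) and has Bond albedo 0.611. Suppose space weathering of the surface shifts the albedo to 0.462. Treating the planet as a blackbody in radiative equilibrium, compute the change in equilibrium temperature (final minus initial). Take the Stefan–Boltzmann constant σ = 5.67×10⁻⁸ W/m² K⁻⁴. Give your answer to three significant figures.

13.2 K

By the inverse-square law, S = 1361/1.97² = 350.7 W/m².
With α = 0.611, T₁ = 156.6 K.
After:  T₂ = [350.7·0.538/(4σ)]^(1/4) = 169.8 K.
Change: 169.8 − 156.6 = 13.22 K.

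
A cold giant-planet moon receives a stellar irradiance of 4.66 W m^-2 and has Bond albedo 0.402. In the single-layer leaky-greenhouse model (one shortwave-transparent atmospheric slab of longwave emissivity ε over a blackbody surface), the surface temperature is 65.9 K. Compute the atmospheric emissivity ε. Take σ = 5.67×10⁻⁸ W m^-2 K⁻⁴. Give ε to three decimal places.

First, T_e = [4.660·(1−0.402)/(4σ)]^(1/4) = 59.21 K.
Since (2−ε)/2 = (T_e/T_s)⁴ = 0.6515, ε = 0.6970.

0.697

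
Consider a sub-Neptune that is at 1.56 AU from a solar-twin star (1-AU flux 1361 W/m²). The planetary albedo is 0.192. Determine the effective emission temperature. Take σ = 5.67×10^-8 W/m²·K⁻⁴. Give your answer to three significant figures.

211 kelvin

Irradiance scales as 1/d², so S = 1361 W/m² × (1/1.56)² = 559.3 W/m².
The planet absorbs (1−α)S over its disc πR² and re-emits over 4πR², so the mean absorbed flux is (1−0.192)·559.3/4 = 113.0 W/m².
In equilibrium σT⁴ equals this, so T = 211.3 K.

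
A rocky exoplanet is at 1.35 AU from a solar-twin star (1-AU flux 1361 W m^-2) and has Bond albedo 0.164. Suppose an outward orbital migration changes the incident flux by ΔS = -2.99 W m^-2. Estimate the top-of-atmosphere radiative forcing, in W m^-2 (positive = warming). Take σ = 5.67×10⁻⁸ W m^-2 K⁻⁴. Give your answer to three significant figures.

-0.625 W m^-2

By the inverse-square law, S = 1361/1.35² = 746.8 W m^-2.
ΔF = Δ[S(1−α)]/4 = (1−0.164)·-2.99/4 = -0.6249 W m^-2.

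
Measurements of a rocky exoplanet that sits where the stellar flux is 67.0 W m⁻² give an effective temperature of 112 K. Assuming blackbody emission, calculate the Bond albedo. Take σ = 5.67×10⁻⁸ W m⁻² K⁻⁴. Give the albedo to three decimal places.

0.467

From σT⁴ = S(1−α)/4 we invert for α: 1−α = 4σT⁴/S.
σT⁴ = 8.922 W m⁻², so 4σT⁴ = 35.69 W m⁻².
1−α = 35.69/67.00 = 0.5326, so α = 0.4674.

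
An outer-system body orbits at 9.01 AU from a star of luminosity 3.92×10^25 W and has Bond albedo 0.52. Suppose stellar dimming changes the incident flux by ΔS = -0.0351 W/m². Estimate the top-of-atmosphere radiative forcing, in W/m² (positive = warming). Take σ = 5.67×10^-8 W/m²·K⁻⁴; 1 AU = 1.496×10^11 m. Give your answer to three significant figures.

d = 9.01 × 1.496×10^11 m = 1.348×10^12 m.
Spreading L over a sphere of radius d: S = 3.92×10^25/(4π·1.35×10^12²) = 1.717 W/m².
Only a fraction (1−α) is absorbed and it's spread over 4πR², so ΔF = (1−α)ΔS/4 = -0.004212 W/m².

-0.00421 W/m²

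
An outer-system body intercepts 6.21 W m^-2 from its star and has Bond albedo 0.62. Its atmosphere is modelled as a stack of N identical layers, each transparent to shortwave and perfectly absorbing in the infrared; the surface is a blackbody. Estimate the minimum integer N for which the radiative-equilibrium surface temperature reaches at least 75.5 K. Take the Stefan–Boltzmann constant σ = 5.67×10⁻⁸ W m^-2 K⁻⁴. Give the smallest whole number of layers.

The effective emission temperature is T_e = [S(1−α)/(4σ)]^¼ = 56.79 K.
Since T_s⁴ = (N+1)T_e⁴, we need N ≥ (T_s/T_e)⁴ − 1 = 2.123.
So N ≥ 2.123; the smallest integer is N = 3.

3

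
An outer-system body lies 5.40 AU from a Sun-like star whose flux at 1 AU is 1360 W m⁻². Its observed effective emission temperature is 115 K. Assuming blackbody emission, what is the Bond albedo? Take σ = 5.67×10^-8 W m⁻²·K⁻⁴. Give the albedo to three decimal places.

0.149

Flux at the orbit: S = 1360/(5.40)² = 46.64 W m⁻².
Energy balance: S(1−α)/4 = σT⁴, so 1−α = 4σT⁴/S.
σT⁴ = 9.917 W m⁻², so 4σT⁴ = 39.67 W m⁻².
1−α = 39.67/46.64 = 0.8505, so α = 0.1495.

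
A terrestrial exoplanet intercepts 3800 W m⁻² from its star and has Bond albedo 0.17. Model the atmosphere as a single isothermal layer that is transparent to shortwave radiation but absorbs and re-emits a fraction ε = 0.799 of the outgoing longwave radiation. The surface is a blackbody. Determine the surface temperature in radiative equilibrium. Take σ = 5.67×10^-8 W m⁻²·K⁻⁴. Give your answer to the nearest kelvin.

The planet radiates to space at T_e = [S(1−α)/(4σ)]^(1/4) = 343.4 K.
Surface balance with a leaky layer gives σT_s⁴ = σT_e⁴·2/(2−ε), so T_s = T_e·[2/(2−0.799)]^(1/4) = 390.1 K.

390 kelvin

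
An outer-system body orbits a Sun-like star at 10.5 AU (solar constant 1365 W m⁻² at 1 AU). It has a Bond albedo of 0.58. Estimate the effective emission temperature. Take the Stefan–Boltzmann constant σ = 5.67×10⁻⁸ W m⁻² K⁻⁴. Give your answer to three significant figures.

By the inverse-square law, S = 1365/10.5² = 12.38 W m⁻².
Absorbed flux (global mean): S(1−α)/4 = 12.38·0.42/4 = 1.300 W m⁻².
In equilibrium σT⁴ equals this, so T = 69.20 K.

69.2 K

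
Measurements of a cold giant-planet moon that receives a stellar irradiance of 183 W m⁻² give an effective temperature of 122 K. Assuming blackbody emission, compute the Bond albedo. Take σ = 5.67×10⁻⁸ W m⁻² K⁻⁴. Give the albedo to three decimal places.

Rearranging the radiative balance, α = 1 − 4σT⁴/S.
σT⁴ = 12.56 W m⁻², so 4σT⁴ = 50.24 W m⁻².
Hence α = 1 − 50.24/183.0 = 0.7254.

0.725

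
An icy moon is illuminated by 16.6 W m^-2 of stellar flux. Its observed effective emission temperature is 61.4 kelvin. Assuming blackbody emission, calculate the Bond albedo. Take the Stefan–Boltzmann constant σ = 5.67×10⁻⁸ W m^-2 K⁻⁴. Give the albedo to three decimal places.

Energy balance: S(1−α)/4 = σT⁴, so 1−α = 4σT⁴/S.
σT⁴ = 0.8059 W m^-2, so 4σT⁴ = 3.223 W m^-2.
Hence α = 1 − 3.223/16.60 = 0.8058.

0.806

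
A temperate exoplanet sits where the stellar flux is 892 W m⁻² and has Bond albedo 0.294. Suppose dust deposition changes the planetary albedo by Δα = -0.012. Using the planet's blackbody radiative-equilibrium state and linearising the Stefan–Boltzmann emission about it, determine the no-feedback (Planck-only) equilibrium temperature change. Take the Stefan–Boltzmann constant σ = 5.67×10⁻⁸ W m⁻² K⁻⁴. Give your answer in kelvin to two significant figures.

Unperturbed T_e = [892.0·(1−0.294)/(4σ)]^¼ = 229.6 K.
TOA radiative forcing: ΔF = −S·Δα/4 = −892.0·(-0.012)/4 = 2.676 W m⁻².
The Planck feedback parameter is 4σT_e³ = 2.743 W m⁻²/K.
ΔT₀ = ΔF/λ_P = 2.676/2.743 = 0.975 K.

0.98 K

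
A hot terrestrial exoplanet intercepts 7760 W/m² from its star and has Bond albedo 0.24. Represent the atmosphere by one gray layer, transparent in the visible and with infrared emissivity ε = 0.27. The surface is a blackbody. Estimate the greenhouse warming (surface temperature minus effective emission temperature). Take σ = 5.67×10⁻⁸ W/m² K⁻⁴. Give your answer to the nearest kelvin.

At the top of the atmosphere, σT_e⁴ = S(1−α)/4 = 1474 W/m², giving T_e = 401.6 K.
For a single slab of emissivity ε, T_s⁴ = 2T_e⁴/(2−ε); thus T_s = 401.6·(1.156)^(1/4) = 416.4 K.
T_s − T_e = 416.4 − 401.6 = 14.83 K.

15 kelvin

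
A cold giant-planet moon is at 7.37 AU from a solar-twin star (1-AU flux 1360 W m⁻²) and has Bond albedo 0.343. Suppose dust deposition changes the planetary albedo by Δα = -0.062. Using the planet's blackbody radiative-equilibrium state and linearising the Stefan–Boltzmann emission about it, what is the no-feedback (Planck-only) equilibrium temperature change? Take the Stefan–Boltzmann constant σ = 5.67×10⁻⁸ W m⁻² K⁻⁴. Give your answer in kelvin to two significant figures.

2.2 K

By the inverse-square law, S = 1360/7.37² = 25.04 W m⁻².
The baseline emission temperature is T_e = 92.29 K.
The change in absorbed flux is Δ[S(1−α)/4] = −SΔα/4 = 0.3881 W m⁻².
Planck response: λ_P = 4σT_e³ = 4·5.67×10⁻⁸·(92.29)³ = 0.1783 W m⁻²/K.
Hence the no-feedback warming is ΔF/(4σT_e³) = 2.18 K.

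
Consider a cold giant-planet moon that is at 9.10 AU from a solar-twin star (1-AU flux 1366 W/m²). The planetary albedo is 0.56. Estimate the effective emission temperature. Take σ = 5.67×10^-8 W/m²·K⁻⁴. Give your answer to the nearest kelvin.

Irradiance scales as 1/d², so S = 1366 W/m² × (1/9.10)² = 16.50 W/m².
Averaging over the sphere, the absorbed flux is S(1−α)/4 = 1.815 W/m².
In equilibrium σT⁴ equals this, so T = 75.21 K.

75 K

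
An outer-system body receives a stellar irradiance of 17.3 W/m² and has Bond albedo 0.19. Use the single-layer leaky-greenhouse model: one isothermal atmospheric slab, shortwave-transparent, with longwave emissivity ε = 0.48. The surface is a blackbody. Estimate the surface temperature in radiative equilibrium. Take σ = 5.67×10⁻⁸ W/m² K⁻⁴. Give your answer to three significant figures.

At the top of the atmosphere, σT_e⁴ = S(1−α)/4 = 3.503 W/m², giving T_e = 88.66 K.
The surface balance (absorbed SW + ε·downward IR = σT_s⁴) with T_a⁴ = T_s⁴/2 reduces to T_s = T_e·[2/(2−ε)]^¼ = 94.96 K.

95.0 kelvin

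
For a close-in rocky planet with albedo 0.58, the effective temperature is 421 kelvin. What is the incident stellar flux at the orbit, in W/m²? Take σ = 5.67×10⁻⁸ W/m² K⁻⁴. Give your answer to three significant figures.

17000 W/m²

Invert the energy balance for S: S = 4σT⁴/(1−α).
The emitted flux is σT⁴ = 1781 W/m².
S = 4·1781/0.42 = 16960 W/m².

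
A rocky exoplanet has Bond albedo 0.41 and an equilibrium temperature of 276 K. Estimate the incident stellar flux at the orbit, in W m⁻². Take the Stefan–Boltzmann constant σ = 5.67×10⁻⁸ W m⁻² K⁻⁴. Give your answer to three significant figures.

2230 W m⁻²

From S(1−α)/4 = σT⁴: S = 4σT⁴/(1−α).
σT⁴ = 5.67×10⁻⁸·(276)⁴ = 329.0 W m⁻².
S = 4·329.0/0.59 = 2231 W m⁻².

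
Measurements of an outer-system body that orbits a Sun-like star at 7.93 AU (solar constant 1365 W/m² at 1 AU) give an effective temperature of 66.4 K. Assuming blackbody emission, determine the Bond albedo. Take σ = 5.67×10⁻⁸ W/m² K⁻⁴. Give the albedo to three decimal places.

0.797

By the inverse-square law, S = 1365/7.93² = 21.71 W/m².
From σT⁴ = S(1−α)/4 we invert for α: 1−α = 4σT⁴/S.
σT⁴ = 1.102 W/m², so 4σT⁴ = 4.409 W/m².
Hence α = 1 − 4.409/21.71 = 0.7969.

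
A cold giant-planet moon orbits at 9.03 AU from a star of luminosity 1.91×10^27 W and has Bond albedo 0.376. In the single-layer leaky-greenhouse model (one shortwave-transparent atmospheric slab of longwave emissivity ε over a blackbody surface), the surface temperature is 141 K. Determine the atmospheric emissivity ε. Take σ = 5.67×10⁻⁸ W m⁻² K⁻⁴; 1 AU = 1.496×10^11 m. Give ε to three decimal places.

Orbital distance: d = 9.03 AU = 1.351×10^12 m.
Flux at the orbit: S = L/(4πd²) = 1.91×10^27/(4π·(1.35×10^12)²) = 83.29 W m⁻².
First, T_e = [83.29·(1−0.376)/(4σ)]^(1/4) = 123.0 K.
Since (2−ε)/2 = (T_e/T_s)⁴ = 0.5798, ε = 0.8405.

0.840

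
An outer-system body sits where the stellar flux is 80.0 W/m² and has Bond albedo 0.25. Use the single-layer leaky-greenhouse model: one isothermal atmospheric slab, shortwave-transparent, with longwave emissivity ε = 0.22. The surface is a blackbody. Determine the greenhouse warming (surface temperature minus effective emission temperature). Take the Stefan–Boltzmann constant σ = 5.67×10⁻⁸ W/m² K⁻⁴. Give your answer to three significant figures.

3.77 K

Effective emission temperature (TOA balance): σT_e⁴ = S(1−α)/4 = 15.00 W/m² → T_e = 127.5 K.
The surface balance (absorbed SW + ε·downward IR = σT_s⁴) with T_a⁴ = T_s⁴/2 reduces to T_s = T_e·[2/(2−ε)]^¼ = 131.3 K.
The atmosphere warms the surface by 3.770 K.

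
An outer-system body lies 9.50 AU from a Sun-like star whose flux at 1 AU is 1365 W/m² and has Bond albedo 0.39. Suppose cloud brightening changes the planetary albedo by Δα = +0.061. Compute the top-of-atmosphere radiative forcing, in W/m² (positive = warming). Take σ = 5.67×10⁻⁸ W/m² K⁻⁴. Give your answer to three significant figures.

-0.231 W/m²

Irradiance scales as 1/d², so S = 1365 W/m² × (1/9.50)² = 15.12 W/m².
TOA radiative forcing: ΔF = −S·Δα/4 = −15.12·(+0.061)/4 = -0.2307 W/m².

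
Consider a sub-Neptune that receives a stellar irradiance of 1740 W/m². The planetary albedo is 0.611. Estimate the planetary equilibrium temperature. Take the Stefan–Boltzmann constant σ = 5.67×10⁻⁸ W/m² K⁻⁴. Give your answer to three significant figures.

234 K

The planet absorbs (1−α)S over its disc πR² and re-emits over 4πR², so the mean absorbed flux is (1−0.611)·1740/4 = 169.2 W/m².
Set σT⁴ = 169.2 → T = (169.2/σ)^(1/4) = 233.7 K.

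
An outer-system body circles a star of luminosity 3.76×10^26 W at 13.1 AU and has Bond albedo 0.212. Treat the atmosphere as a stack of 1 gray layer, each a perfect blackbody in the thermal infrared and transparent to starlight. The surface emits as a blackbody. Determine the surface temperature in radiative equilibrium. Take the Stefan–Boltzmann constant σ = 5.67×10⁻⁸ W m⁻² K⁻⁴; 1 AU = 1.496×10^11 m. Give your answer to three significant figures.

85.8 K

Orbital distance: d = 13.1 AU = 1.960×10^12 m.
S = L/(4πd²) = 7.791 W m⁻².
The effective emission temperature is T_e = [S(1−α)/(4σ)]^¼ = 72.13 K.
For an N-layer opaque stack, T_s⁴ = (N+1)T_e⁴, hence T_s = (2)^(1/4)×72.13 K = 85.78 K.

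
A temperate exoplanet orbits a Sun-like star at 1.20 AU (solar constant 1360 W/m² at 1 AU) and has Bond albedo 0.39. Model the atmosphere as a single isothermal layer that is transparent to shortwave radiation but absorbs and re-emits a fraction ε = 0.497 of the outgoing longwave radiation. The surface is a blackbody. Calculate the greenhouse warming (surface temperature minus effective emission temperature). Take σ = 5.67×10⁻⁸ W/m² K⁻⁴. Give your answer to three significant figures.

16.6 kelvin

Irradiance scales as 1/d², so S = 1360 W/m² × (1/1.20)² = 944.4 W/m².
The planet radiates to space at T_e = [S(1−α)/(4σ)]^(1/4) = 224.5 K.
The surface balance (absorbed SW + ε·downward IR = σT_s⁴) with T_a⁴ = T_s⁴/2 reduces to T_s = T_e·[2/(2−ε)]^¼ = 241.1 K.
The atmosphere warms the surface by 16.62 K.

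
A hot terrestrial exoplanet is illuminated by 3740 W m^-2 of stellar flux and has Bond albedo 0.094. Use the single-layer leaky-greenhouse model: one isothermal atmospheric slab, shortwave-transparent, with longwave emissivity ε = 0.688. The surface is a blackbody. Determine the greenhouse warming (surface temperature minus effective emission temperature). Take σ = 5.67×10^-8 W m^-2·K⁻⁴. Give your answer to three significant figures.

The planet radiates to space at T_e = [S(1−α)/(4σ)]^(1/4) = 349.6 K.
For a single slab of emissivity ε, T_s⁴ = 2T_e⁴/(2−ε); thus T_s = 349.6·(1.524)^(1/4) = 388.5 K.
T_s − T_e = 388.5 − 349.6 = 38.86 K.

38.9 K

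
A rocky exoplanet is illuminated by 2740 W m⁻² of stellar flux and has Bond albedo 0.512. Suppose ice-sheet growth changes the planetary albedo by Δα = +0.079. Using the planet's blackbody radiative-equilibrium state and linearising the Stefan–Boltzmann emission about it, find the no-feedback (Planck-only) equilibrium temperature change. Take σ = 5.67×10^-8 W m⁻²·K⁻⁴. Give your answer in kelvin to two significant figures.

-11 K

The baseline emission temperature is T_e = 277.1 K.
The change in absorbed flux is Δ[S(1−α)/4] = −SΔα/4 = -54.12 W m⁻².
Linearising σT⁴ gives d(σT⁴)/dT = 4σT_e³ = 4.825 W m⁻² per K.
Hence the no-feedback warming is ΔF/(4σT_e³) = -11.2 K.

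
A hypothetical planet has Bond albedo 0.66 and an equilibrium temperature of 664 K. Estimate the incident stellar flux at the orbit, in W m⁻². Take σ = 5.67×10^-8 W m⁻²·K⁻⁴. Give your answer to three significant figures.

Invert the energy balance for S: S = 4σT⁴/(1−α).
σT⁴ = 5.67×10⁻⁸·(664)⁴ = 11020 W m⁻².
S = 4·11020/0.34 = 1.297×10^5 W m⁻².

1.30×10^5 W m⁻²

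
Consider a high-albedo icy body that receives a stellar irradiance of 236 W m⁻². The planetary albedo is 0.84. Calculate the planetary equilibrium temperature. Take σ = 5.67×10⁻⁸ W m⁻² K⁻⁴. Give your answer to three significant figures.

114 kelvin

Averaging over the sphere, the absorbed flux is S(1−α)/4 = 9.440 W m⁻².
In equilibrium σT⁴ equals this, so T = 113.6 K.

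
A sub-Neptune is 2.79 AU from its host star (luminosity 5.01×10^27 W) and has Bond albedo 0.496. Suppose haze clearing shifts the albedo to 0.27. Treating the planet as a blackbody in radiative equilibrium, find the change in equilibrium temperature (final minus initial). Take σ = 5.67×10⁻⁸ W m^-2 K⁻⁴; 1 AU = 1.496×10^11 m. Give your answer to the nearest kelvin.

Orbital distance: d = 2.79 AU = 4.174×10^11 m.
S = L/(4πd²) = 2289 W m^-2.
With α = 0.496, T₁ = 267.0 K.
Final:   T₂ = [S(1−0.27)/(4σ)]^(1/4) = 293.0 K.
Change: 293.0 − 267.0 = 25.91 K.

26 K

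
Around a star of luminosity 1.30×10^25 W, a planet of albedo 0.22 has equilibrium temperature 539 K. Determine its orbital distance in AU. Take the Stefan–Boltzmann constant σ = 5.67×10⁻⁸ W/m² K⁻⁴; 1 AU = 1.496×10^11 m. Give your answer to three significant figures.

The flux needed for this T is 4σT⁴/(1−0.22) = 24540 W/m².
From L = 4πd²S, d = √(1.30×10^25/(4π·24540)) = 6.493×10^9 m = 0.04340 AU.

0.0434 AU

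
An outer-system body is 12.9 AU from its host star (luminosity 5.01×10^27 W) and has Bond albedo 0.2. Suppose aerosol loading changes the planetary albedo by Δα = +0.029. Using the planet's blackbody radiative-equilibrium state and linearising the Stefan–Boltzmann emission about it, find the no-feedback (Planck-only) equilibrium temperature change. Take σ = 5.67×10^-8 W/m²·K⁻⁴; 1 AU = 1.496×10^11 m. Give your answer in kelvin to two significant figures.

d = 12.9 × 1.496×10^11 m = 1.930×10^12 m.
Spreading L over a sphere of radius d: S = 5.01×10^27/(4π·1.93×10^12²) = 107.0 W/m².
Unperturbed T_e = [107.0·(1−0.2)/(4σ)]^¼ = 139.4 K.
TOA radiative forcing: ΔF = −S·Δα/4 = −107.0·(+0.029)/4 = -0.7761 W/m².
Linearising σT⁴ gives d(σT⁴)/dT = 4σT_e³ = 0.6144 W/m² per K.
So ΔT₀ = -0.7761/0.6144 = -1.26 K.

-1.3 K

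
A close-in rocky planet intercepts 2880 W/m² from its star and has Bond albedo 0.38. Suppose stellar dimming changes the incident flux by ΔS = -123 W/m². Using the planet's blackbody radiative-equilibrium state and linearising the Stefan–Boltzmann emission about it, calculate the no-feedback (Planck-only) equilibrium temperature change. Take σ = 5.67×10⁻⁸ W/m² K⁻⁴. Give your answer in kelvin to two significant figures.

-3.2 kelvin

Unperturbed T_e = [2880·(1−0.38)/(4σ)]^¼ = 297.9 K.
ΔF = Δ[S(1−α)]/4 = (1−0.38)·-123/4 = -19.07 W/m².
The Planck feedback parameter is 4σT_e³ = 5.994 W/m²/K.
ΔT₀ = ΔF/λ_P = -19.07/5.994 = -3.18 K.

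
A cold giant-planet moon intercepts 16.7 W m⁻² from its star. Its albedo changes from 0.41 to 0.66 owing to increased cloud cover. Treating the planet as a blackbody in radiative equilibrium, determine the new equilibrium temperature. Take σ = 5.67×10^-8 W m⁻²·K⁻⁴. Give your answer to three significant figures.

With the new albedo, S(1−α₂)/4 = 1.419 W m⁻², so T₂ = 70.74 K.

70.7 kelvin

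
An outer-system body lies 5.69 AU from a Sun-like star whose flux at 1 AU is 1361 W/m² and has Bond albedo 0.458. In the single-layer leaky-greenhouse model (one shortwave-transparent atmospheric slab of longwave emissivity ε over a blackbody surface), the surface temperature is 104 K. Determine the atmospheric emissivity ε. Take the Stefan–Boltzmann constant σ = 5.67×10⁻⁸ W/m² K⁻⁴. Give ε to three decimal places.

0.283

Irradiance scales as 1/d², so S = 1361 W/m² × (1/5.69)² = 42.04 W/m².
First, T_e = [42.04·(1−0.458)/(4σ)]^(1/4) = 100.1 K.
Inverting T_s⁴ = 2T_e⁴/(2−ε): (T_e/T_s)⁴ = 0.8587, so ε = 2(1 − 0.8587) = 0.2825.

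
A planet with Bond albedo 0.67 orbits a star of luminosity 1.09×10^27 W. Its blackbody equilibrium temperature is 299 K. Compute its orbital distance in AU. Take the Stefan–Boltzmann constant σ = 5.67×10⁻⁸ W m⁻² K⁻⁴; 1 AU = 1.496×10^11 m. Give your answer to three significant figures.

0.840 AU

Energy balance gives S = 4σT⁴/(1−α) = 5493 W m⁻².
From L = 4πd²S, d = √(1.09×10^27/(4π·5493)) = 1.257×10^11 m = 0.8400 AU.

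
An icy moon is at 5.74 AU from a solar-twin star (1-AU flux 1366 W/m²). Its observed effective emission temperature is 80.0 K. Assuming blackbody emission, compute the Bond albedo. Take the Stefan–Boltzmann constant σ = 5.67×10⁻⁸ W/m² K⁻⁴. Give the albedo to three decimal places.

Irradiance scales as 1/d², so S = 1366 W/m² × (1/5.74)² = 41.46 W/m².
Rearranging the radiative balance, α = 1 − 4σT⁴/S.
4σT⁴ = 4·5.67×10⁻⁸·(80.0)⁴ = 9.290 W/m².
1−α = 9.290/41.46 = 0.2241, so α = 0.7759.

0.776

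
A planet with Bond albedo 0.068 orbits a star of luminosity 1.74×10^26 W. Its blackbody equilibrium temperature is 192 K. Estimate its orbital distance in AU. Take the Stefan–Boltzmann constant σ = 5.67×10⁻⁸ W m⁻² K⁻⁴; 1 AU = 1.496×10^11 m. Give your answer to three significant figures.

1.37 AU

Required flux: S = 4σT⁴/(1−α) = 330.7 W m⁻².
From L = 4πd²S, d = √(1.74×10^26/(4π·330.7)) = 2.046×10^11 m = 1.368 AU.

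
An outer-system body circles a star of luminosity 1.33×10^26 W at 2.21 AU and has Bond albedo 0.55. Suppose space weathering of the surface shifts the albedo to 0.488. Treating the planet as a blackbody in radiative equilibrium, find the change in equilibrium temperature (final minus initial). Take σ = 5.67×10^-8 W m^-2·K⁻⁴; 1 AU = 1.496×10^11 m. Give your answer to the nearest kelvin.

d = 2.21 × 1.496×10^11 m = 3.306×10^11 m.
Spreading L over a sphere of radius d: S = 1.33×10^26/(4π·3.31×10^11²) = 96.83 W m^-2.
Initial: T₁ = [S(1−0.55)/(4σ)]^(1/4) = 117.7 K.
With α = 0.488, T₂ = 121.6 K.
Change: 121.6 − 117.7 = 3.861 K.

4 kelvin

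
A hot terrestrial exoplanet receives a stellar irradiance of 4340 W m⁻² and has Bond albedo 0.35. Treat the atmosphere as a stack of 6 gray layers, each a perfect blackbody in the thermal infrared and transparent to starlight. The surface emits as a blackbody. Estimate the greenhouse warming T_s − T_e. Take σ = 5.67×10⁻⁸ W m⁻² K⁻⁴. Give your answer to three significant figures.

209 kelvin

The effective emission temperature is T_e = [S(1−α)/(4σ)]^¼ = 334.0 K.
T_s = (N+1)^(1/4)·T_e = 543.2 K.
So the greenhouse effect raises the surface by 543.2 − 334.0 = 209.2 K.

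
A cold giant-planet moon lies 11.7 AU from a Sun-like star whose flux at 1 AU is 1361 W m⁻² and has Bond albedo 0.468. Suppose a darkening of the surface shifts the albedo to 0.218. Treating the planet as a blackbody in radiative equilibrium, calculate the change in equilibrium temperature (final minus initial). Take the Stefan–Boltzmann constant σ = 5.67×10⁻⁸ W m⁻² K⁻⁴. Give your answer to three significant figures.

7.03 K

Irradiance scales as 1/d², so S = 1361 W m⁻² × (1/11.7)² = 9.942 W m⁻².
With α = 0.468, T₁ = 69.49 K.
After:  T₂ = [9.942·0.782/(4σ)]^(1/4) = 76.52 K.
Change: 76.52 − 69.49 = 7.025 K.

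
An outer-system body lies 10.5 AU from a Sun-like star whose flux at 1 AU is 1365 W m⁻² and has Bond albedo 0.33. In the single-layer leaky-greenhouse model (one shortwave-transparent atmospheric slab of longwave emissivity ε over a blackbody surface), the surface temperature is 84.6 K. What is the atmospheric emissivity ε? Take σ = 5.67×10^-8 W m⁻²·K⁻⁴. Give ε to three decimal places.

0.572

Flux at the orbit: S = 1365/(10.5)² = 12.38 W m⁻².
Effective temperature: T_e = [S(1−α)/(4σ)]^(1/4) = 77.77 K.
Inverting T_s⁴ = 2T_e⁴/(2−ε): (T_e/T_s)⁴ = 0.7140, so ε = 2(1 − 0.7140) = 0.5720.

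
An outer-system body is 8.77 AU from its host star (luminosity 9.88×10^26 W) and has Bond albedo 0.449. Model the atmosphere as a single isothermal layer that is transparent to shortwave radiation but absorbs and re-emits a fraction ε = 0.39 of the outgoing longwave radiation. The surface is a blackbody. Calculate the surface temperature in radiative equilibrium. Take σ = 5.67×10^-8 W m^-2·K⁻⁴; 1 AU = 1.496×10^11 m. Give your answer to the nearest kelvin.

108 kelvin

d = 8.77 × 1.496×10^11 m = 1.312×10^12 m.
S = L/(4πd²) = 45.68 W m^-2.
Effective emission temperature (TOA balance): σT_e⁴ = S(1−α)/4 = 6.292 W m^-2 → T_e = 102.6 K.
The surface balance (absorbed SW + ε·downward IR = σT_s⁴) with T_a⁴ = T_s⁴/2 reduces to T_s = T_e·[2/(2−ε)]^¼ = 108.4 K.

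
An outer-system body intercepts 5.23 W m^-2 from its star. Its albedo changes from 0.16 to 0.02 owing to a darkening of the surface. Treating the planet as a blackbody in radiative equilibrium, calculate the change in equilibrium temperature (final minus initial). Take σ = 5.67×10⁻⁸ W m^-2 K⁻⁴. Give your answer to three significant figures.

With α = 0.16, T₁ = 66.34 K.
With α = 0.02, T₂ = 68.95 K.
ΔT = T₂ − T₁ = 2.607 K.

2.61 kelvin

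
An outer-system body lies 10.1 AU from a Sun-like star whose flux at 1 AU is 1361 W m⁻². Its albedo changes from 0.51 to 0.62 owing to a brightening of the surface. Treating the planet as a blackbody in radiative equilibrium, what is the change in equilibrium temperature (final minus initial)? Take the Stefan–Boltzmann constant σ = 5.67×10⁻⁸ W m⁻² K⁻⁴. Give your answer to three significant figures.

-4.51 kelvin

Flux at the orbit: S = 1361/(10.1)² = 13.34 W m⁻².
Before: T₁ = [13.34·0.49/(4σ)]^(1/4) = 73.27 K.
After:  T₂ = [13.34·0.38/(4σ)]^(1/4) = 68.76 K.
ΔT = T₂ − T₁ = -4.512 K.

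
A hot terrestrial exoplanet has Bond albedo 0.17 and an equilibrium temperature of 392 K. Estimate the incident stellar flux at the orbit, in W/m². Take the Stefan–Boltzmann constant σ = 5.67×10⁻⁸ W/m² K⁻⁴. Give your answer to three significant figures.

Invert the energy balance for S: S = 4σT⁴/(1−α).
The emitted flux is σT⁴ = 1339 W/m².
S = 4·1339/0.83 = 6452 W/m².

6450 W/m²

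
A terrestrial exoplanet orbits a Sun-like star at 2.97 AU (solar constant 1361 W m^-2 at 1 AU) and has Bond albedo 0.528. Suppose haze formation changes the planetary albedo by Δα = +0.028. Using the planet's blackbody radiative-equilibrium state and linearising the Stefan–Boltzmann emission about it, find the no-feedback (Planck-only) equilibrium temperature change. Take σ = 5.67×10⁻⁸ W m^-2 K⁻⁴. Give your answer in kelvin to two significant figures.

-2.0 kelvin

Flux at the orbit: S = 1361/(2.97)² = 154.3 W m^-2.
Unperturbed T_e = [154.3·(1−0.528)/(4σ)]^¼ = 133.9 K.
TOA radiative forcing: ΔF = −S·Δα/4 = −154.3·(+0.028)/4 = -1.080 W m^-2.
Linearising σT⁴ gives d(σT⁴)/dT = 4σT_e³ = 0.5440 W m^-2 per K.
Hence the no-feedback warming is ΔF/(4σT_e³) = -1.99 K.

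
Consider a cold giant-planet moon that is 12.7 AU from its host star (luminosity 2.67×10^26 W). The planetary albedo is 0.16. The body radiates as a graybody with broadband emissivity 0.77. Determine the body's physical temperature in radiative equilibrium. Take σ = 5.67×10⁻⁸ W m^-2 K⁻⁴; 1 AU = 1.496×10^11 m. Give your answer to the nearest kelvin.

73 kelvin

d = 12.7 × 1.496×10^11 m = 1.900×10^12 m.
Flux at the orbit: S = L/(4πd²) = 2.67×10^26/(4π·(1.90×10^12)²) = 5.886 W m^-2.
The planet absorbs (1−α)S over its disc πR² and re-emits over 4πR², so the mean absorbed flux is (1−0.16)·5.886/4 = 1.236 W m^-2.
Equating to εσT⁴ with ε = 0.77: T = (1.236/0.77σ)^(1/4) = 72.94 K.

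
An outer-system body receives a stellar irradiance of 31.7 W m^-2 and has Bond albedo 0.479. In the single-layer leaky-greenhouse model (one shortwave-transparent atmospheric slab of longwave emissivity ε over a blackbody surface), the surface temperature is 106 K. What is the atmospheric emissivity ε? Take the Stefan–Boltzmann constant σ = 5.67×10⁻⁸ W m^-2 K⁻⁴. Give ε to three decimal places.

TOA balance gives T_e = 92.38 K.
T_s⁴ = T_e⁴·2/(2−ε) → ε = 2 − 2(T_e/T_s)⁴ = 2 − 2·(92.38/106)⁴ = 0.8464.

0.846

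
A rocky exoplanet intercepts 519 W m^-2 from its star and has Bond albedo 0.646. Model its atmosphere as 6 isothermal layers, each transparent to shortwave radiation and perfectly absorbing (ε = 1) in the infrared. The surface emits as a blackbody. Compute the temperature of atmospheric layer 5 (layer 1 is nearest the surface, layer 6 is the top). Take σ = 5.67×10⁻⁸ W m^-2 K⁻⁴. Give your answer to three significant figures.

201 K

The effective emission temperature is T_e = [S(1−α)/(4σ)]^¼ = 168.7 K.
In the N-layer model, layer k (counted from the surface) has T_k = (N+1−k)^(1/4)·T_e.
T_5 = (2)^(1/4)·168.7 = 200.6 K.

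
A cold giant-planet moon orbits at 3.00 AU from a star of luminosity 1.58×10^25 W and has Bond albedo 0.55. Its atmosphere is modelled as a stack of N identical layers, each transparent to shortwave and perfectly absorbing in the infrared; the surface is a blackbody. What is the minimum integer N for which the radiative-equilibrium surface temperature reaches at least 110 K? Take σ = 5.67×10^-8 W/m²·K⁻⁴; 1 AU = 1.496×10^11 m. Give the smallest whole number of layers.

11

d = 3.00 × 1.496×10^11 m = 4.488×10^11 m.
Spreading L over a sphere of radius d: S = 1.58×10^25/(4π·4.49×10^11²) = 6.242 W/m².
The effective emission temperature is T_e = [S(1−α)/(4σ)]^¼ = 59.32 K.
Need (N+1)T_e⁴ ≥ T_s⁴, i.e. N+1 ≥ (110/59.32)⁴ = 11.821.
The minimum whole number is N = 11.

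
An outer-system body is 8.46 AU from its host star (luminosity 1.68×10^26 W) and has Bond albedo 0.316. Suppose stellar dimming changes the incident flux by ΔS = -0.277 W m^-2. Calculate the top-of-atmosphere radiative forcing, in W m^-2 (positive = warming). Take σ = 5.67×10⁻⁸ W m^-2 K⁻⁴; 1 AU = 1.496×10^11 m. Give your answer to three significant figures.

-0.0474 W m^-2

Orbital distance: d = 8.46 AU = 1.266×10^12 m.
Flux at the orbit: S = L/(4πd²) = 1.68×10^26/(4π·(1.27×10^12)²) = 8.346 W m^-2.
ΔF = Δ[S(1−α)]/4 = (1−0.316)·-0.277/4 = -0.04737 W m^-2.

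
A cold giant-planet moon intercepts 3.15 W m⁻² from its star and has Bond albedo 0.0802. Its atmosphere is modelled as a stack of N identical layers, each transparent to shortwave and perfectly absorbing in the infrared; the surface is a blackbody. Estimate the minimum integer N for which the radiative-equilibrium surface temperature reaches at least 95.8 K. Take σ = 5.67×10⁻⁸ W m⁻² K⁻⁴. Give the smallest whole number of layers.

6

Top-of-atmosphere balance: σT_e⁴ = S(1−α)/4 = 0.7243 W m⁻² → T_e = 59.78 K.
Since T_s⁴ = (N+1)T_e⁴, we need N ≥ (T_s/T_e)⁴ − 1 = 5.593.
So N ≥ 5.593; the smallest integer is N = 6.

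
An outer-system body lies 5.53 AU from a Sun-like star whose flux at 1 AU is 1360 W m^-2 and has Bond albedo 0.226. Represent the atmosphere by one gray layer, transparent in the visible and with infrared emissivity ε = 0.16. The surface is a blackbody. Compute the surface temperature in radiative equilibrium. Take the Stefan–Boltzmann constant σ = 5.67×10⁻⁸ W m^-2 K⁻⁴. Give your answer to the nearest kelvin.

113 K

By the inverse-square law, S = 1360/5.53² = 44.47 W m^-2.
The planet radiates to space at T_e = [S(1−α)/(4σ)]^(1/4) = 111.0 K.
The surface balance (absorbed SW + ε·downward IR = σT_s⁴) with T_a⁴ = T_s⁴/2 reduces to T_s = T_e·[2/(2−ε)]^¼ = 113.3 K.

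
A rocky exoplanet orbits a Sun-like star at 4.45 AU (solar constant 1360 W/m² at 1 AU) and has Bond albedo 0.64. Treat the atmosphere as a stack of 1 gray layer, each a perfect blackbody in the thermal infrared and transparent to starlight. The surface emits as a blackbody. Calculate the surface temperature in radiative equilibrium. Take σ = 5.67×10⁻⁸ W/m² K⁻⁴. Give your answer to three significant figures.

122 K

Irradiance scales as 1/d², so S = 1360 W/m² × (1/4.45)² = 68.68 W/m².
The effective emission temperature is T_e = [S(1−α)/(4σ)]^¼ = 102.2 K.
With N = 1 opaque layers, T_s = (N+1)^(1/4)·T_e = 2^(1/4)·102.2 = 121.5 K.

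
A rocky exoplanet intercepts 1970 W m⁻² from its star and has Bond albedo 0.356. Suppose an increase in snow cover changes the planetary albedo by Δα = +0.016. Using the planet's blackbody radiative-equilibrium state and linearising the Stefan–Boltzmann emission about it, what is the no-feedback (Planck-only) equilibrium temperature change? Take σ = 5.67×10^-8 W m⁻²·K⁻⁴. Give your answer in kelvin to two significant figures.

-1.7 K

Reference equilibrium: T_e = [S(1−α)/(4σ)]^(1/4) = 273.5 K.
TOA radiative forcing: ΔF = −S·Δα/4 = −1970·(+0.016)/4 = -7.880 W m⁻².
Planck response: λ_P = 4σT_e³ = 4·5.67×10⁻⁸·(273.5)³ = 4.639 W m⁻²/K.
So ΔT₀ = -7.880/4.639 = -1.70 K.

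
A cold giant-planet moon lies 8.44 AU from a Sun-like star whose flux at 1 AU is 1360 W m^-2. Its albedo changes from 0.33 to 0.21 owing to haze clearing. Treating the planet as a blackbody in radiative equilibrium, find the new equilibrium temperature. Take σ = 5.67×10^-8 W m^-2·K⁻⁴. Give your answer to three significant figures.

Irradiance scales as 1/d², so S = 1360 W m^-2 × (1/8.44)² = 19.09 W m^-2.
T₂ = [S(1−α₂)/(4σ)]^(1/4) = [19.09·0.79/(4σ)]^(1/4) = 90.30 K.

90.3 K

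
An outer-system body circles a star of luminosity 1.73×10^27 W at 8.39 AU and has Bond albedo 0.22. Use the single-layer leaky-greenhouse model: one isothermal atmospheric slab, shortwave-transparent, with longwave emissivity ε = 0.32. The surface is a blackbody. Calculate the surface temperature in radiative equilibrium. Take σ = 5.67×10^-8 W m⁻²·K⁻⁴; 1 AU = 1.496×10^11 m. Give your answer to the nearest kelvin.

Orbital distance: d = 8.39 AU = 1.255×10^12 m.
Flux at the orbit: S = L/(4πd²) = 1.73×10^27/(4π·(1.26×10^12)²) = 87.39 W m⁻².
At the top of the atmosphere, σT_e⁴ = S(1−α)/4 = 17.04 W m⁻², giving T_e = 131.7 K.
The surface balance (absorbed SW + ε·downward IR = σT_s⁴) with T_a⁴ = T_s⁴/2 reduces to T_s = T_e·[2/(2−ε)]^¼ = 137.5 K.

138 K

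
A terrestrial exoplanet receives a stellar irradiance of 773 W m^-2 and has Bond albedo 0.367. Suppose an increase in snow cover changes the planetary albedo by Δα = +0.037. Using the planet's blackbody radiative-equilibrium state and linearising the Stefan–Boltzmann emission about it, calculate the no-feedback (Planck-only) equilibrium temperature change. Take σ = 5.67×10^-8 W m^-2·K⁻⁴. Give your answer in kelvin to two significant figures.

-3.1 K

The baseline emission temperature is T_e = 215.5 K.
TOA radiative forcing: ΔF = −S·Δα/4 = −773.0·(+0.037)/4 = -7.150 W m^-2.
Linearising σT⁴ gives d(σT⁴)/dT = 4σT_e³ = 2.270 W m^-2 per K.
Hence the no-feedback warming is ΔF/(4σT_e³) = -3.15 K.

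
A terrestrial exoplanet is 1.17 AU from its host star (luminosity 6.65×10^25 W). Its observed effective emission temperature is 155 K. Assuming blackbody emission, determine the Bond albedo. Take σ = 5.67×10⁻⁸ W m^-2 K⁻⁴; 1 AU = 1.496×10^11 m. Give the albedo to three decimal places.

0.242

d = 1.17 × 1.496×10^11 m = 1.750×10^11 m.
S = L/(4πd²) = 172.7 W m^-2.
Rearranging the radiative balance, α = 1 − 4σT⁴/S.
σT⁴ = 32.73 W m^-2, so 4σT⁴ = 130.9 W m^-2.
1−α = 130.9/172.7 = 0.7579, so α = 0.2421.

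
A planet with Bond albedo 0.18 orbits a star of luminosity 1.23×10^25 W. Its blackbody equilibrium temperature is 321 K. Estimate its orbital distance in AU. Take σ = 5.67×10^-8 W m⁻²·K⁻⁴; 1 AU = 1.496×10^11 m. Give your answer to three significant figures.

Required flux: S = 4σT⁴/(1−α) = 2937 W m⁻².
Then d = [L/(4πS)]^(1/2) = 1.826×10^10 m, i.e. 0.1220 AU.

0.122 AU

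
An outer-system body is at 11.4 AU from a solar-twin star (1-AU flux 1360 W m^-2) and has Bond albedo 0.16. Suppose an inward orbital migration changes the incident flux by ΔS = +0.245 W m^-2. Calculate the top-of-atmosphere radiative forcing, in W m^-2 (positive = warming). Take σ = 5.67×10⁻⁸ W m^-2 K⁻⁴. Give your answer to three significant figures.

By the inverse-square law, S = 1360/11.4² = 10.46 W m^-2.
Only a fraction (1−α) is absorbed and it's spread over 4πR², so ΔF = (1−α)ΔS/4 = 0.05145 W m^-2.

0.0514 W m^-2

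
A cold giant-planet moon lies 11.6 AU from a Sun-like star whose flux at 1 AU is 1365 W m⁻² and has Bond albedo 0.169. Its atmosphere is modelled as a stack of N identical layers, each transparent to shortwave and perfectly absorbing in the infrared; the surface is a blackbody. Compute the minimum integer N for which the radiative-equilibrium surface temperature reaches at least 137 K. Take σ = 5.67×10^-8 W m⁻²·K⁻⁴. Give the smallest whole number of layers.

By the inverse-square law, S = 1365/11.6² = 10.14 W m⁻².
OLR = S(1−α)/4 = 2.107 W m⁻²; the top layer radiates at T_e = 78.08 K.
Since T_s⁴ = (N+1)T_e⁴, we need N ≥ (T_s/T_e)⁴ − 1 = 8.478.
Rounding up, N = 9.

9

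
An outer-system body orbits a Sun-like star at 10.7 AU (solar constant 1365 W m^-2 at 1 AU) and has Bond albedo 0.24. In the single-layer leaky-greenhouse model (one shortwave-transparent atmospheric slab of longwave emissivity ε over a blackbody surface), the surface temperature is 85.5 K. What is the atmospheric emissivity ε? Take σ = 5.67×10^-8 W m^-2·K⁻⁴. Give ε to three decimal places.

By the inverse-square law, S = 1365/10.7² = 11.92 W m^-2.
First, T_e = [11.92·(1−0.24)/(4σ)]^(1/4) = 79.50 K.
Inverting T_s⁴ = 2T_e⁴/(2−ε): (T_e/T_s)⁴ = 0.7476, so ε = 2(1 − 0.7476) = 0.5048.

0.505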